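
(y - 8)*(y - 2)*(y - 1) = y^3 - 11*y^2 + 26*y - 16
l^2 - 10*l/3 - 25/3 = (l - 5)*(l + 5/3)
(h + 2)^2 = h^2 + 4*h + 4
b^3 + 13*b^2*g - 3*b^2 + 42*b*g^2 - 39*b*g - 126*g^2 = (b - 3)*(b + 6*g)*(b + 7*g)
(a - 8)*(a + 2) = a^2 - 6*a - 16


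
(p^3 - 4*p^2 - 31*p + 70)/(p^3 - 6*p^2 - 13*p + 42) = (p + 5)/(p + 3)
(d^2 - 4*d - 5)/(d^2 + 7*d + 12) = (d^2 - 4*d - 5)/(d^2 + 7*d + 12)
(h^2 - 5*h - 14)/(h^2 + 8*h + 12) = (h - 7)/(h + 6)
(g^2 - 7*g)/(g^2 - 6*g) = (g - 7)/(g - 6)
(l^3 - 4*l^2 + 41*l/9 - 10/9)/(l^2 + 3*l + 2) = (9*l^3 - 36*l^2 + 41*l - 10)/(9*(l^2 + 3*l + 2))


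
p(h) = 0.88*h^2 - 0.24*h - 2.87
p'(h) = 1.76*h - 0.24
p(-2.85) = 4.96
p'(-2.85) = -5.26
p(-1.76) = 0.28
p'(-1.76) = -3.34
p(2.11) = 0.54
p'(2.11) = 3.47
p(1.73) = -0.65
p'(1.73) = 2.80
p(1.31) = -1.67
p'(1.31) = 2.07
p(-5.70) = 27.09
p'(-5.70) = -10.27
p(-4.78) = 18.38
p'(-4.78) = -8.65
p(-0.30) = -2.72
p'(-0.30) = -0.77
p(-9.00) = 70.57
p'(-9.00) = -16.08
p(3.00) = 4.33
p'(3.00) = 5.04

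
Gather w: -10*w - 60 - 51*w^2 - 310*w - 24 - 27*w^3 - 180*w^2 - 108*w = -27*w^3 - 231*w^2 - 428*w - 84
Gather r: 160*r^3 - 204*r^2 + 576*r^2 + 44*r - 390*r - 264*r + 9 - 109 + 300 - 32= 160*r^3 + 372*r^2 - 610*r + 168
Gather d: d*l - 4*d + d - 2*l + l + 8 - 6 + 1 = d*(l - 3) - l + 3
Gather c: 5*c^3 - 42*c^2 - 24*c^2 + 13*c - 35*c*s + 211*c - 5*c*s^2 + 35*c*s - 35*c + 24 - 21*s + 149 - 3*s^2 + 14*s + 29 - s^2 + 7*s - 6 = 5*c^3 - 66*c^2 + c*(189 - 5*s^2) - 4*s^2 + 196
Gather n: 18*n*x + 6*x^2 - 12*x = 18*n*x + 6*x^2 - 12*x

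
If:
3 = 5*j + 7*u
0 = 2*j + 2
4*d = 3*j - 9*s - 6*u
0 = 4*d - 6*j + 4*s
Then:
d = -51/70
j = -1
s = -27/35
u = 8/7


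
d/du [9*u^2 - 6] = 18*u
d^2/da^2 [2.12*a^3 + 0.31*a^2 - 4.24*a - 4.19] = 12.72*a + 0.62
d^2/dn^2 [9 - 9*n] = 0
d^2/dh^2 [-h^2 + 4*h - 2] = -2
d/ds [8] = 0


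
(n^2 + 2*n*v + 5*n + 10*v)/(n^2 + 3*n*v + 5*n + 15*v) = (n + 2*v)/(n + 3*v)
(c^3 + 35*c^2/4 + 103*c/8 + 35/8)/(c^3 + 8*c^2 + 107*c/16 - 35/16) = 2*(2*c + 1)/(4*c - 1)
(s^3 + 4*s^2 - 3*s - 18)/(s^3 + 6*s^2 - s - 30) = (s + 3)/(s + 5)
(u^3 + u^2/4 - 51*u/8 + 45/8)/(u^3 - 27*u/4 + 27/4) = (4*u - 5)/(2*(2*u - 3))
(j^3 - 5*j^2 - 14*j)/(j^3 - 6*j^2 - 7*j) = (j + 2)/(j + 1)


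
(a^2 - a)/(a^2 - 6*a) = (a - 1)/(a - 6)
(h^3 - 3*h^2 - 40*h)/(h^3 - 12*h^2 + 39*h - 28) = h*(h^2 - 3*h - 40)/(h^3 - 12*h^2 + 39*h - 28)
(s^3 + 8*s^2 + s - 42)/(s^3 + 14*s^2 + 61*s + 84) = (s - 2)/(s + 4)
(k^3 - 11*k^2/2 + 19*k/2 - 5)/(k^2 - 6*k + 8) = (2*k^2 - 7*k + 5)/(2*(k - 4))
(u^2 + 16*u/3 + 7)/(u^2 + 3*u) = (u + 7/3)/u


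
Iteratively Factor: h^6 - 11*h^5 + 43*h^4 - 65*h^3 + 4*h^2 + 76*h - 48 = (h - 3)*(h^5 - 8*h^4 + 19*h^3 - 8*h^2 - 20*h + 16) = (h - 4)*(h - 3)*(h^4 - 4*h^3 + 3*h^2 + 4*h - 4) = (h - 4)*(h - 3)*(h - 1)*(h^3 - 3*h^2 + 4) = (h - 4)*(h - 3)*(h - 1)*(h + 1)*(h^2 - 4*h + 4) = (h - 4)*(h - 3)*(h - 2)*(h - 1)*(h + 1)*(h - 2)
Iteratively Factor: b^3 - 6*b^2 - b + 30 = (b - 5)*(b^2 - b - 6) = (b - 5)*(b - 3)*(b + 2)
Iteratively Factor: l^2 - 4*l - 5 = (l + 1)*(l - 5)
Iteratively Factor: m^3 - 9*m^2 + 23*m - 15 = (m - 3)*(m^2 - 6*m + 5) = (m - 5)*(m - 3)*(m - 1)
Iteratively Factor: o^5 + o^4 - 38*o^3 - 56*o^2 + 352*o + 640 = (o - 5)*(o^4 + 6*o^3 - 8*o^2 - 96*o - 128) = (o - 5)*(o + 4)*(o^3 + 2*o^2 - 16*o - 32) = (o - 5)*(o - 4)*(o + 4)*(o^2 + 6*o + 8) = (o - 5)*(o - 4)*(o + 2)*(o + 4)*(o + 4)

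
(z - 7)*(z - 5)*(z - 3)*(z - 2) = z^4 - 17*z^3 + 101*z^2 - 247*z + 210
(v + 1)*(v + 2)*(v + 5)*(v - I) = v^4 + 8*v^3 - I*v^3 + 17*v^2 - 8*I*v^2 + 10*v - 17*I*v - 10*I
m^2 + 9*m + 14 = (m + 2)*(m + 7)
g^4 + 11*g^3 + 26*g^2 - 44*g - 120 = (g - 2)*(g + 2)*(g + 5)*(g + 6)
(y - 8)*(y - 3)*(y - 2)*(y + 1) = y^4 - 12*y^3 + 33*y^2 - 2*y - 48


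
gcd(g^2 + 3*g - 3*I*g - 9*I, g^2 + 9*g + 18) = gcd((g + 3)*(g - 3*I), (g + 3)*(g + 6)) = g + 3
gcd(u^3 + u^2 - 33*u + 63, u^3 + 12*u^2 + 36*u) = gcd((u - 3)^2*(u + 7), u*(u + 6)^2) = 1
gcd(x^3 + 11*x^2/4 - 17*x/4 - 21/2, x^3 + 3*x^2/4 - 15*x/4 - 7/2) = x^2 - x/4 - 7/2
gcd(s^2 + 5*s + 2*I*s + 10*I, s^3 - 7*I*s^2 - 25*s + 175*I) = s + 5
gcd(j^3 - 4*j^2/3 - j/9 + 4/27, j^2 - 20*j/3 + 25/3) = 1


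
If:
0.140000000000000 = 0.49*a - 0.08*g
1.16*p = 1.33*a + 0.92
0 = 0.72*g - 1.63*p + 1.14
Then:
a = 0.56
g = 1.66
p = 1.43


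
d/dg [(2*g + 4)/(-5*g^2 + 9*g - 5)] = 2*(5*g^2 + 20*g - 23)/(25*g^4 - 90*g^3 + 131*g^2 - 90*g + 25)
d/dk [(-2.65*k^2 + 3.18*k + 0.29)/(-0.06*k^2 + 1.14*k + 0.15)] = (-2.8302*k^2 - 0.7602*k + 0.1464)/(0.0036*k^4 - 0.1368*k^3 + 1.2816*k^2 + 0.342*k + 0.0225)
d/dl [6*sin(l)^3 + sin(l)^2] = 2*(9*sin(l) + 1)*sin(l)*cos(l)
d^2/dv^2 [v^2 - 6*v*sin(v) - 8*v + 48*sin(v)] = 6*v*sin(v) - 48*sin(v) - 12*cos(v) + 2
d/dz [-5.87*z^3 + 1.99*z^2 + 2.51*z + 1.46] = -17.61*z^2 + 3.98*z + 2.51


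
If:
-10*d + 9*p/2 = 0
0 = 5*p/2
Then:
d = 0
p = 0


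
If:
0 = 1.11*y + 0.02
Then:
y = -0.02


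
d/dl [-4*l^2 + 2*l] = 2 - 8*l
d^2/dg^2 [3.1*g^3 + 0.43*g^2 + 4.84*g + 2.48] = 18.6*g + 0.86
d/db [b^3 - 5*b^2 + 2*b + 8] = 3*b^2 - 10*b + 2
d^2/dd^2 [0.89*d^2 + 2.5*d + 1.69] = 1.78000000000000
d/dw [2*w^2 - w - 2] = 4*w - 1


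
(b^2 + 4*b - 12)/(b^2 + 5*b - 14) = (b + 6)/(b + 7)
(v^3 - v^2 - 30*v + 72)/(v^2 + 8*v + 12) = (v^2 - 7*v + 12)/(v + 2)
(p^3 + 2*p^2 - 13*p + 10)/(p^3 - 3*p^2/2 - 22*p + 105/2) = 2*(p^2 - 3*p + 2)/(2*p^2 - 13*p + 21)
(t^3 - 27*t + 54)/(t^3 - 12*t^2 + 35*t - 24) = (t^2 + 3*t - 18)/(t^2 - 9*t + 8)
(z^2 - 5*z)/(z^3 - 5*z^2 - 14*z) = (5 - z)/(-z^2 + 5*z + 14)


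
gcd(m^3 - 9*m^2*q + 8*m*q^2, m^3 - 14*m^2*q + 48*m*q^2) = -m^2 + 8*m*q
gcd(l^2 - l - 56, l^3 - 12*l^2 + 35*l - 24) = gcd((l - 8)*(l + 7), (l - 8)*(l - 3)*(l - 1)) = l - 8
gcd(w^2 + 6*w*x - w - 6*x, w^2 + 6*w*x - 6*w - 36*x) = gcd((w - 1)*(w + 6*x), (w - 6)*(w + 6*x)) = w + 6*x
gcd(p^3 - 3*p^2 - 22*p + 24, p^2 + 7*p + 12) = p + 4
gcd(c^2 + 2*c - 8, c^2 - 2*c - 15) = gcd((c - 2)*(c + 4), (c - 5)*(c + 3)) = 1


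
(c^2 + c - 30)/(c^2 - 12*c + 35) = (c + 6)/(c - 7)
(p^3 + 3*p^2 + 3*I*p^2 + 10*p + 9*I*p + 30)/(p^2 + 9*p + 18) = (p^2 + 3*I*p + 10)/(p + 6)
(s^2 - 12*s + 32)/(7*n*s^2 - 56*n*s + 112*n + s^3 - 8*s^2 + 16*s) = (s - 8)/(7*n*s - 28*n + s^2 - 4*s)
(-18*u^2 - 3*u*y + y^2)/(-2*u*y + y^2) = (18*u^2 + 3*u*y - y^2)/(y*(2*u - y))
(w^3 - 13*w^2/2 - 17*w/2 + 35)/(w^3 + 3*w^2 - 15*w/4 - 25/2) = 2*(w - 7)/(2*w + 5)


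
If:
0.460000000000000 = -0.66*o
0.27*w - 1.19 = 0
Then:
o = -0.70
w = 4.41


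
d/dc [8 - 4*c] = -4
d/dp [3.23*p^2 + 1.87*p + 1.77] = 6.46*p + 1.87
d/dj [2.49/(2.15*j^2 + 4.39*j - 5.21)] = (-10.707*j - 10.9311)/(2.15*j^2 + 4.39*j - 5.21)^2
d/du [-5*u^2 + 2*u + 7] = 2 - 10*u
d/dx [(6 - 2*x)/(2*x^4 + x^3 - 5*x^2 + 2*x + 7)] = 2*(-2*x^4 - x^3 + 5*x^2 - 2*x + (x - 3)*(8*x^3 + 3*x^2 - 10*x + 2) - 7)/(2*x^4 + x^3 - 5*x^2 + 2*x + 7)^2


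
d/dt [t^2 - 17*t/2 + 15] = 2*t - 17/2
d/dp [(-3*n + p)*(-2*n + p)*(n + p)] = n^2 - 8*n*p + 3*p^2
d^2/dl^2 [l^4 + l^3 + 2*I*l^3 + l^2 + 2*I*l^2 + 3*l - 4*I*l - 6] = 12*l^2 + l*(6 + 12*I) + 2 + 4*I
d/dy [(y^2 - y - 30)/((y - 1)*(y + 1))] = (y^2 + 58*y + 1)/(y^4 - 2*y^2 + 1)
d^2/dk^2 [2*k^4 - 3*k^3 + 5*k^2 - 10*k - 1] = 24*k^2 - 18*k + 10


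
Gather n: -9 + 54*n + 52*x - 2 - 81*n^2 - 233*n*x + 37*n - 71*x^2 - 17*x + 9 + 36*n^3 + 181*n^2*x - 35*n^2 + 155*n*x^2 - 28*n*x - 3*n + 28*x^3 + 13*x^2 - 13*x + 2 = 36*n^3 + n^2*(181*x - 116) + n*(155*x^2 - 261*x + 88) + 28*x^3 - 58*x^2 + 22*x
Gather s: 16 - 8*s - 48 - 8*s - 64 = -16*s - 96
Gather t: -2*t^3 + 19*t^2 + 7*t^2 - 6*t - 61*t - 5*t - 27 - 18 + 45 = -2*t^3 + 26*t^2 - 72*t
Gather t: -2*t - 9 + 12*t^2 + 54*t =12*t^2 + 52*t - 9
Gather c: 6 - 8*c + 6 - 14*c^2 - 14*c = -14*c^2 - 22*c + 12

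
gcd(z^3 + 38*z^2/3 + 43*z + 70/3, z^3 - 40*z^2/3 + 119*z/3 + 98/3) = z + 2/3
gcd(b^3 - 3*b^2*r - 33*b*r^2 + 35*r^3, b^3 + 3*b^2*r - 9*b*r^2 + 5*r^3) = -b^2 - 4*b*r + 5*r^2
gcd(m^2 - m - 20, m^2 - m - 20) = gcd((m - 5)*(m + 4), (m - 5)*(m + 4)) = m^2 - m - 20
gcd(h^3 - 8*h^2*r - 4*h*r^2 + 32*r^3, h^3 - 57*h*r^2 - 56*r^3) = -h + 8*r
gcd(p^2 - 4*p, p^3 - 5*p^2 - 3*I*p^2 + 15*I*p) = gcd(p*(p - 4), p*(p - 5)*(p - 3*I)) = p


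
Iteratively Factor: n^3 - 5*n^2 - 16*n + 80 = (n + 4)*(n^2 - 9*n + 20) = (n - 5)*(n + 4)*(n - 4)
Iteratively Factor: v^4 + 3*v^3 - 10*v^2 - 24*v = (v)*(v^3 + 3*v^2 - 10*v - 24) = v*(v + 4)*(v^2 - v - 6) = v*(v + 2)*(v + 4)*(v - 3)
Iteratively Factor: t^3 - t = (t + 1)*(t^2 - t) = (t - 1)*(t + 1)*(t)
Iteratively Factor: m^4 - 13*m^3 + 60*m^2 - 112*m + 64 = (m - 4)*(m^3 - 9*m^2 + 24*m - 16) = (m - 4)*(m - 1)*(m^2 - 8*m + 16) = (m - 4)^2*(m - 1)*(m - 4)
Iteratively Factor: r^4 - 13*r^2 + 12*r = (r - 3)*(r^3 + 3*r^2 - 4*r) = r*(r - 3)*(r^2 + 3*r - 4) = r*(r - 3)*(r + 4)*(r - 1)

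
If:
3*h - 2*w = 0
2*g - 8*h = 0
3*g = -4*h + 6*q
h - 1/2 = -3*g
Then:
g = 2/13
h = 1/26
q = 4/39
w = 3/52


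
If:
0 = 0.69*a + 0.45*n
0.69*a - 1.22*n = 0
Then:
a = 0.00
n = 0.00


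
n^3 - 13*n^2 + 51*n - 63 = (n - 7)*(n - 3)^2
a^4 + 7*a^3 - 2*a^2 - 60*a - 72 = (a - 3)*(a + 2)^2*(a + 6)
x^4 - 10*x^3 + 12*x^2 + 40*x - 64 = (x - 8)*(x - 2)^2*(x + 2)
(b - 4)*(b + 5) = b^2 + b - 20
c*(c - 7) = c^2 - 7*c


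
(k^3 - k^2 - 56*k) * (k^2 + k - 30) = k^5 - 87*k^3 - 26*k^2 + 1680*k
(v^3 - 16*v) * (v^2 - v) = v^5 - v^4 - 16*v^3 + 16*v^2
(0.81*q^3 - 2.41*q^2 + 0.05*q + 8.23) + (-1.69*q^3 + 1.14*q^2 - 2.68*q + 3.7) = -0.88*q^3 - 1.27*q^2 - 2.63*q + 11.93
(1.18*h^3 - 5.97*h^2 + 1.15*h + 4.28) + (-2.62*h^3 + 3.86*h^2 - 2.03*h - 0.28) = -1.44*h^3 - 2.11*h^2 - 0.88*h + 4.0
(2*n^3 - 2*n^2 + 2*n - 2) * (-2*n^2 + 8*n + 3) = -4*n^5 + 20*n^4 - 14*n^3 + 14*n^2 - 10*n - 6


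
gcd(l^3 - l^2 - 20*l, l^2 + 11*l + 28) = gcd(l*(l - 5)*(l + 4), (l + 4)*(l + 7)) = l + 4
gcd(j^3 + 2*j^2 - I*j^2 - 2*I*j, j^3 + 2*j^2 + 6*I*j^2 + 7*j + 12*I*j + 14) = j^2 + j*(2 - I) - 2*I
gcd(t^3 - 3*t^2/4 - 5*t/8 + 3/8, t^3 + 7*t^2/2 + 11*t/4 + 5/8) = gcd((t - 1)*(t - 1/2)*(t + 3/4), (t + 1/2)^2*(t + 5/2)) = 1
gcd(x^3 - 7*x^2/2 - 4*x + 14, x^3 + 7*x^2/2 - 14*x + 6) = x - 2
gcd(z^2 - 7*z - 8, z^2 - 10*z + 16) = z - 8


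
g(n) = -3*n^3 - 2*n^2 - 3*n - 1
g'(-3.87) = -122.31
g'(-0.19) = -2.56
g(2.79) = -90.09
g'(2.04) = -48.61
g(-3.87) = 154.54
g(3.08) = -116.87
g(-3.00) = 71.00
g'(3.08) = -100.70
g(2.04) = -40.91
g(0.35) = -2.42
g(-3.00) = 71.00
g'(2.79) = -84.22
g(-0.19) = -0.48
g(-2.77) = 55.73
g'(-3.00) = -72.00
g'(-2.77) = -60.98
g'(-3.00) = -72.00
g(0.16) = -1.54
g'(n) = -9*n^2 - 4*n - 3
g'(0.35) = -5.50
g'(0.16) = -3.87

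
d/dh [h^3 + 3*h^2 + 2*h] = 3*h^2 + 6*h + 2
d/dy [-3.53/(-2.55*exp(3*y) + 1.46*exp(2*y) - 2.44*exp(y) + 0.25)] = (-27.0045*exp(2*y) + 10.3076*exp(y) - 8.6132)*exp(y)/(2.55*exp(3*y) - 1.46*exp(2*y) + 2.44*exp(y) - 0.25)^2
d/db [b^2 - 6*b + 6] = 2*b - 6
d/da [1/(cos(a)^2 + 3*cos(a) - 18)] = (2*cos(a) + 3)*sin(a)/(cos(a)^2 + 3*cos(a) - 18)^2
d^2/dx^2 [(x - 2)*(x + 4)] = 2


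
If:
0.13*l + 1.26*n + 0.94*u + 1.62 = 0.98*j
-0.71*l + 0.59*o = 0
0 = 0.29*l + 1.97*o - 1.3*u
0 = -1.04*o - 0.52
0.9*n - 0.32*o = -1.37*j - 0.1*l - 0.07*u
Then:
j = 0.24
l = -0.42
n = -0.42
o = -0.50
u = -0.85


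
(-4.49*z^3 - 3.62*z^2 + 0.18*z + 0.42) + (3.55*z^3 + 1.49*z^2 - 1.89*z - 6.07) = -0.94*z^3 - 2.13*z^2 - 1.71*z - 5.65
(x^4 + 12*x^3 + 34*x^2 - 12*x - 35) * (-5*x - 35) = -5*x^5 - 95*x^4 - 590*x^3 - 1130*x^2 + 595*x + 1225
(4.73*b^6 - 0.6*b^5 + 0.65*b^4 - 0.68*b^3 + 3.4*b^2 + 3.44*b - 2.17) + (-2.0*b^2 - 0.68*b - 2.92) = 4.73*b^6 - 0.6*b^5 + 0.65*b^4 - 0.68*b^3 + 1.4*b^2 + 2.76*b - 5.09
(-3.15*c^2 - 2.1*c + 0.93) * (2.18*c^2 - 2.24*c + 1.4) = -6.867*c^4 + 2.478*c^3 + 2.3214*c^2 - 5.0232*c + 1.302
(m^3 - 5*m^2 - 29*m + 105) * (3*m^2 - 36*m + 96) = 3*m^5 - 51*m^4 + 189*m^3 + 879*m^2 - 6564*m + 10080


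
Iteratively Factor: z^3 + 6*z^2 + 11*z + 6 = (z + 3)*(z^2 + 3*z + 2) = (z + 2)*(z + 3)*(z + 1)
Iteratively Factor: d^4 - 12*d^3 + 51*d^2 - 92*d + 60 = (d - 3)*(d^3 - 9*d^2 + 24*d - 20) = (d - 3)*(d - 2)*(d^2 - 7*d + 10) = (d - 3)*(d - 2)^2*(d - 5)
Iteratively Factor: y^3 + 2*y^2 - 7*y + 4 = (y - 1)*(y^2 + 3*y - 4) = (y - 1)^2*(y + 4)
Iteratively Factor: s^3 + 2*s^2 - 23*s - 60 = (s - 5)*(s^2 + 7*s + 12) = (s - 5)*(s + 3)*(s + 4)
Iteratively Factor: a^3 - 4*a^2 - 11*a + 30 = (a + 3)*(a^2 - 7*a + 10) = (a - 5)*(a + 3)*(a - 2)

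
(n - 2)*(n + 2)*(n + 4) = n^3 + 4*n^2 - 4*n - 16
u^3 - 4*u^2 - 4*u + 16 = (u - 4)*(u - 2)*(u + 2)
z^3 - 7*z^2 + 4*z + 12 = (z - 6)*(z - 2)*(z + 1)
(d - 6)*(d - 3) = d^2 - 9*d + 18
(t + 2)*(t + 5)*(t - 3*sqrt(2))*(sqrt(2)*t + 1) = sqrt(2)*t^4 - 5*t^3 + 7*sqrt(2)*t^3 - 35*t^2 + 7*sqrt(2)*t^2 - 50*t - 21*sqrt(2)*t - 30*sqrt(2)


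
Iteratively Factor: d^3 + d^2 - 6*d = (d + 3)*(d^2 - 2*d) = (d - 2)*(d + 3)*(d)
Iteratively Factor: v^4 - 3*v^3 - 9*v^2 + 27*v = (v)*(v^3 - 3*v^2 - 9*v + 27) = v*(v - 3)*(v^2 - 9) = v*(v - 3)*(v + 3)*(v - 3)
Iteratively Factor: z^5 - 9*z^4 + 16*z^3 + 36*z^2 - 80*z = (z - 2)*(z^4 - 7*z^3 + 2*z^2 + 40*z) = (z - 5)*(z - 2)*(z^3 - 2*z^2 - 8*z) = z*(z - 5)*(z - 2)*(z^2 - 2*z - 8) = z*(z - 5)*(z - 4)*(z - 2)*(z + 2)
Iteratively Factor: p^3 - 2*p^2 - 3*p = (p + 1)*(p^2 - 3*p) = p*(p + 1)*(p - 3)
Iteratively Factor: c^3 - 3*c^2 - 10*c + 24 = (c - 4)*(c^2 + c - 6) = (c - 4)*(c + 3)*(c - 2)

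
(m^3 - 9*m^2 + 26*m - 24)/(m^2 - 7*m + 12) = m - 2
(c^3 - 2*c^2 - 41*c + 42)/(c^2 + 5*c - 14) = (c^3 - 2*c^2 - 41*c + 42)/(c^2 + 5*c - 14)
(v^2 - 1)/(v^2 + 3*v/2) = 2*(v^2 - 1)/(v*(2*v + 3))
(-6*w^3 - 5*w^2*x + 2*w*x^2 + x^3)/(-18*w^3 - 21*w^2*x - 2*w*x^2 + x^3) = (-2*w + x)/(-6*w + x)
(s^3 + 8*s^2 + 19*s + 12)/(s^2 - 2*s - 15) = (s^2 + 5*s + 4)/(s - 5)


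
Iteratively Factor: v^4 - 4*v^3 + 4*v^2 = (v)*(v^3 - 4*v^2 + 4*v) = v*(v - 2)*(v^2 - 2*v) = v^2*(v - 2)*(v - 2)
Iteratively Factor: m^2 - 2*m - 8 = (m + 2)*(m - 4)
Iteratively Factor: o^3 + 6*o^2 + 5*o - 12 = (o - 1)*(o^2 + 7*o + 12) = (o - 1)*(o + 3)*(o + 4)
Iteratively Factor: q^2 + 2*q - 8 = (q + 4)*(q - 2)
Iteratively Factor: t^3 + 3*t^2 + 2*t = (t + 1)*(t^2 + 2*t) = t*(t + 1)*(t + 2)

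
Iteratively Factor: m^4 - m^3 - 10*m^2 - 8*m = (m - 4)*(m^3 + 3*m^2 + 2*m) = (m - 4)*(m + 2)*(m^2 + m) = m*(m - 4)*(m + 2)*(m + 1)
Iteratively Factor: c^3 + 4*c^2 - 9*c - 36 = (c + 4)*(c^2 - 9) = (c + 3)*(c + 4)*(c - 3)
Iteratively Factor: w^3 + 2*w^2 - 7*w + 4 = (w - 1)*(w^2 + 3*w - 4) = (w - 1)*(w + 4)*(w - 1)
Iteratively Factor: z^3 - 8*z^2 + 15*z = (z - 5)*(z^2 - 3*z) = (z - 5)*(z - 3)*(z)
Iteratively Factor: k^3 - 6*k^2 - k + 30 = (k - 5)*(k^2 - k - 6) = (k - 5)*(k - 3)*(k + 2)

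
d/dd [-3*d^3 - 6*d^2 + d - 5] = -9*d^2 - 12*d + 1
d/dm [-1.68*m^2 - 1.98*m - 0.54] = -3.36*m - 1.98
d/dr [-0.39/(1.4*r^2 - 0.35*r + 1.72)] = (1.092*r - 0.1365)/(1.4*r^2 - 0.35*r + 1.72)^2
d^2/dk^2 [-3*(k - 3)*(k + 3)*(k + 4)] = -18*k - 24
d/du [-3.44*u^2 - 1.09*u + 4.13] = -6.88*u - 1.09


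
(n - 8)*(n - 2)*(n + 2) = n^3 - 8*n^2 - 4*n + 32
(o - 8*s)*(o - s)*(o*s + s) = o^3*s - 9*o^2*s^2 + o^2*s + 8*o*s^3 - 9*o*s^2 + 8*s^3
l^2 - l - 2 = (l - 2)*(l + 1)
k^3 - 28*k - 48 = (k - 6)*(k + 2)*(k + 4)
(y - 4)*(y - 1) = y^2 - 5*y + 4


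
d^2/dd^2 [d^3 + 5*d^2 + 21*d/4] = 6*d + 10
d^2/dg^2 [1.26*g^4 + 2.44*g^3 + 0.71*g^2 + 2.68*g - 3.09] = 15.12*g^2 + 14.64*g + 1.42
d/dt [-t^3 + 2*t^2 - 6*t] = -3*t^2 + 4*t - 6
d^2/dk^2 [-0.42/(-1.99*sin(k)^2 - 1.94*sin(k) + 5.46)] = (-6.652968*sin(k)^4 - 4.864356*sin(k)^3 - 9.855132*sin(k)^2 + 5.279904*sin(k) + 12.28836)/(1.99*sin(k)^2 + 1.94*sin(k) - 5.46)^3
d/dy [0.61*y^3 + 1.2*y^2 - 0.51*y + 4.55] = 1.83*y^2 + 2.4*y - 0.51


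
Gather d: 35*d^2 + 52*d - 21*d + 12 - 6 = 35*d^2 + 31*d + 6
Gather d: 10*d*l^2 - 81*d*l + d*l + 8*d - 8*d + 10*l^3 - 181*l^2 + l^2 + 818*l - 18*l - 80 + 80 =d*(10*l^2 - 80*l) + 10*l^3 - 180*l^2 + 800*l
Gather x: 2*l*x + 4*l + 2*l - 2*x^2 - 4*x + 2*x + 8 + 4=6*l - 2*x^2 + x*(2*l - 2) + 12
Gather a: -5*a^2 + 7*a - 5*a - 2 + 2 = -5*a^2 + 2*a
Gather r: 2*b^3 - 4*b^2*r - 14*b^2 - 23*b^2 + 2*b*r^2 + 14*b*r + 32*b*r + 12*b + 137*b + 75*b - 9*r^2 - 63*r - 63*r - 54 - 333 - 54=2*b^3 - 37*b^2 + 224*b + r^2*(2*b - 9) + r*(-4*b^2 + 46*b - 126) - 441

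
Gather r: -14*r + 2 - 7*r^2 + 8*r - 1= -7*r^2 - 6*r + 1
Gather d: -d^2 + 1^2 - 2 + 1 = -d^2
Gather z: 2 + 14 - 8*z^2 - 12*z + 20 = -8*z^2 - 12*z + 36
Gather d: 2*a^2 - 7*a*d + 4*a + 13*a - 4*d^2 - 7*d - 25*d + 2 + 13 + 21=2*a^2 + 17*a - 4*d^2 + d*(-7*a - 32) + 36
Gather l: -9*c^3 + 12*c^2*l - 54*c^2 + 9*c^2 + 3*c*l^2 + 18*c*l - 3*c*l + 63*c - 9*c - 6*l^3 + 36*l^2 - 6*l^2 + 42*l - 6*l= -9*c^3 - 45*c^2 + 54*c - 6*l^3 + l^2*(3*c + 30) + l*(12*c^2 + 15*c + 36)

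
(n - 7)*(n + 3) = n^2 - 4*n - 21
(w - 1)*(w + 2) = w^2 + w - 2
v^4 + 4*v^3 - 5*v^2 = v^2*(v - 1)*(v + 5)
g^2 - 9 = (g - 3)*(g + 3)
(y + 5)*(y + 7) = y^2 + 12*y + 35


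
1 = 1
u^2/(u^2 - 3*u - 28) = u^2/(u^2 - 3*u - 28)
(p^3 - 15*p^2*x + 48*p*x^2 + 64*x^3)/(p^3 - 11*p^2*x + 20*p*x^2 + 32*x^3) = (-p + 8*x)/(-p + 4*x)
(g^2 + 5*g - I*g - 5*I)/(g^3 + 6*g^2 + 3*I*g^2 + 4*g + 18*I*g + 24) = (g + 5)/(g^2 + g*(6 + 4*I) + 24*I)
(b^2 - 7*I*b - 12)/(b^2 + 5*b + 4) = (b^2 - 7*I*b - 12)/(b^2 + 5*b + 4)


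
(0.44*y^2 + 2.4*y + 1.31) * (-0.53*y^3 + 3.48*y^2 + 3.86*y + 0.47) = -0.2332*y^5 + 0.2592*y^4 + 9.3561*y^3 + 14.0296*y^2 + 6.1846*y + 0.6157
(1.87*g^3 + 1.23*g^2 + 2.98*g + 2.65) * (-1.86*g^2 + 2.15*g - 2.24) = -3.4782*g^5 + 1.7327*g^4 - 7.0871*g^3 - 1.2772*g^2 - 0.9777*g - 5.936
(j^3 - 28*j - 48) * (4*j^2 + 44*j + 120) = 4*j^5 + 44*j^4 + 8*j^3 - 1424*j^2 - 5472*j - 5760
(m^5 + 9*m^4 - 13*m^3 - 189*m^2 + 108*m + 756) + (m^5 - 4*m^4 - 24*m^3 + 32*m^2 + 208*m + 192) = 2*m^5 + 5*m^4 - 37*m^3 - 157*m^2 + 316*m + 948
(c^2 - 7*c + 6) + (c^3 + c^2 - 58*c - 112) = c^3 + 2*c^2 - 65*c - 106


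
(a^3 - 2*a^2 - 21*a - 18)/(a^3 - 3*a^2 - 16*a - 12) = (a + 3)/(a + 2)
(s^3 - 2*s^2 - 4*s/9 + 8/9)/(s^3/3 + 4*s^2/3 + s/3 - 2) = (9*s^3 - 18*s^2 - 4*s + 8)/(3*(s^3 + 4*s^2 + s - 6))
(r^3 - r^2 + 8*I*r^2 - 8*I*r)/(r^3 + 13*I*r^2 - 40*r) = (r - 1)/(r + 5*I)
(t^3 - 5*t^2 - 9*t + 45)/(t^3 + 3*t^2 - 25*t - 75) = (t - 3)/(t + 5)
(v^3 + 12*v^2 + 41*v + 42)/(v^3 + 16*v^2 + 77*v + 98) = (v + 3)/(v + 7)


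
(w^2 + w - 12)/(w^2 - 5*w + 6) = (w + 4)/(w - 2)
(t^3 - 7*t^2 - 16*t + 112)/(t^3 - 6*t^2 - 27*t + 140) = (t + 4)/(t + 5)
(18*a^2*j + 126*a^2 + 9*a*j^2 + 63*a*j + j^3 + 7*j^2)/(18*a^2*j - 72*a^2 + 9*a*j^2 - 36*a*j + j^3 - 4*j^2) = (j + 7)/(j - 4)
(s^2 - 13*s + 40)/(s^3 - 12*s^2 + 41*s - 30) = (s - 8)/(s^2 - 7*s + 6)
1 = 1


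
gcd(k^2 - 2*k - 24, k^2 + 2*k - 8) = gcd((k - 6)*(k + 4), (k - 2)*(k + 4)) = k + 4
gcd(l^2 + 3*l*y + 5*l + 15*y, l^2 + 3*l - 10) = l + 5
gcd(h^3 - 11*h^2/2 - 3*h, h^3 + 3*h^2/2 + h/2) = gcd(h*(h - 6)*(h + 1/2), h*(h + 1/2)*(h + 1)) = h^2 + h/2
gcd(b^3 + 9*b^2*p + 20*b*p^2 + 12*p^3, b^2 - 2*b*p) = 1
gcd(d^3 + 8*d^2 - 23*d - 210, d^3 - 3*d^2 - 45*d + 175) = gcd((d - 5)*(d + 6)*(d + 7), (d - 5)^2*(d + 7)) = d^2 + 2*d - 35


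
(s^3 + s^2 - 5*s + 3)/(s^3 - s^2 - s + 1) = (s + 3)/(s + 1)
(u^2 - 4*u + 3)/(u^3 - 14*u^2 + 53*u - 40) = (u - 3)/(u^2 - 13*u + 40)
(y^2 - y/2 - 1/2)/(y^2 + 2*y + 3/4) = 2*(y - 1)/(2*y + 3)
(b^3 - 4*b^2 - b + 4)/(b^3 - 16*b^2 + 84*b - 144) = (b^2 - 1)/(b^2 - 12*b + 36)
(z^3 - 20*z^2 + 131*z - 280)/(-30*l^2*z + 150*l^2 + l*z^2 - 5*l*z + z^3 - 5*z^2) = (z^2 - 15*z + 56)/(-30*l^2 + l*z + z^2)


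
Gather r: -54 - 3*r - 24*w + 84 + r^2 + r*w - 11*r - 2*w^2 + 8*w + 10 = r^2 + r*(w - 14) - 2*w^2 - 16*w + 40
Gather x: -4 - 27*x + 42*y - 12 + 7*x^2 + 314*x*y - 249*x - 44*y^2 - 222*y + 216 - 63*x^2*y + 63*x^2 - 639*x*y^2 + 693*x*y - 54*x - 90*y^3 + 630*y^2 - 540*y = x^2*(70 - 63*y) + x*(-639*y^2 + 1007*y - 330) - 90*y^3 + 586*y^2 - 720*y + 200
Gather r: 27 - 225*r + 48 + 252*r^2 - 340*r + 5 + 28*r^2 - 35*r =280*r^2 - 600*r + 80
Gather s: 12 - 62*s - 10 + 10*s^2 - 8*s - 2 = 10*s^2 - 70*s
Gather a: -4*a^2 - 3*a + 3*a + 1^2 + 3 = 4 - 4*a^2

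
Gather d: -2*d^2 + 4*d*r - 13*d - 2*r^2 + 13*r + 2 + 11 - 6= -2*d^2 + d*(4*r - 13) - 2*r^2 + 13*r + 7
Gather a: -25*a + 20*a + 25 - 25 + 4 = 4 - 5*a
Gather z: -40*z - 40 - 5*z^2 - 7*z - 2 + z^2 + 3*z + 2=-4*z^2 - 44*z - 40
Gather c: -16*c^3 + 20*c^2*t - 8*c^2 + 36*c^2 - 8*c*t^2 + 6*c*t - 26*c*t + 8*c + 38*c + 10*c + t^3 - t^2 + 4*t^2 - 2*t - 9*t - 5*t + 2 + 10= -16*c^3 + c^2*(20*t + 28) + c*(-8*t^2 - 20*t + 56) + t^3 + 3*t^2 - 16*t + 12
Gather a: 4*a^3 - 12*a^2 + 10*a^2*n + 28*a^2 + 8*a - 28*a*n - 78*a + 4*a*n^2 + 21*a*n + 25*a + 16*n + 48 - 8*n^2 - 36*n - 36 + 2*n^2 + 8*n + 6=4*a^3 + a^2*(10*n + 16) + a*(4*n^2 - 7*n - 45) - 6*n^2 - 12*n + 18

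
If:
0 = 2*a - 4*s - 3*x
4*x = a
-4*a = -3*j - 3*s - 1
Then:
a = 4*x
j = 49*x/12 - 1/3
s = 5*x/4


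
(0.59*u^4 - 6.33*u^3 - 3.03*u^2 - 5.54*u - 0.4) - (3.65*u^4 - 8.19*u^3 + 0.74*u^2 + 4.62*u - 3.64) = -3.06*u^4 + 1.86*u^3 - 3.77*u^2 - 10.16*u + 3.24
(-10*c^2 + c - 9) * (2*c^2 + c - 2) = -20*c^4 - 8*c^3 + 3*c^2 - 11*c + 18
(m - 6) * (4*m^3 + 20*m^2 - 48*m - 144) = 4*m^4 - 4*m^3 - 168*m^2 + 144*m + 864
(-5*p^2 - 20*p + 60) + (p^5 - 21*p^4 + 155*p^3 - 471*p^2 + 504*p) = p^5 - 21*p^4 + 155*p^3 - 476*p^2 + 484*p + 60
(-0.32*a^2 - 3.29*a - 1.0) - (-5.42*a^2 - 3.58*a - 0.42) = 5.1*a^2 + 0.29*a - 0.58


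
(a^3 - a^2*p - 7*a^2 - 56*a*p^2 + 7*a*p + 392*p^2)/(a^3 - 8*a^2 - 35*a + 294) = (a^2 - a*p - 56*p^2)/(a^2 - a - 42)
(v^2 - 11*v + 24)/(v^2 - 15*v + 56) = (v - 3)/(v - 7)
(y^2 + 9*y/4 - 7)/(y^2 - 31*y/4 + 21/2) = (y + 4)/(y - 6)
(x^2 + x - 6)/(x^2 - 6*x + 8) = (x + 3)/(x - 4)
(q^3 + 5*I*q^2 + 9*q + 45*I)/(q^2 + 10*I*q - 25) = (q^2 + 9)/(q + 5*I)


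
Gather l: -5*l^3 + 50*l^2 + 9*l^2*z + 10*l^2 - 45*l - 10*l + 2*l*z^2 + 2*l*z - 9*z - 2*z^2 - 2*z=-5*l^3 + l^2*(9*z + 60) + l*(2*z^2 + 2*z - 55) - 2*z^2 - 11*z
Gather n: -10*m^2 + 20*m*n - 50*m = -10*m^2 + 20*m*n - 50*m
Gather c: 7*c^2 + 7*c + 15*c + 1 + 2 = 7*c^2 + 22*c + 3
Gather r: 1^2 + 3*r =3*r + 1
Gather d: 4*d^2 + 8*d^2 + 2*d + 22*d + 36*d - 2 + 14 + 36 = 12*d^2 + 60*d + 48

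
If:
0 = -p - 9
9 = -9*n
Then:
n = -1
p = -9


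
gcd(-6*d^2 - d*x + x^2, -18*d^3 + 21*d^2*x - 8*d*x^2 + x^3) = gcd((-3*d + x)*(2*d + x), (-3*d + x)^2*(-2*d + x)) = -3*d + x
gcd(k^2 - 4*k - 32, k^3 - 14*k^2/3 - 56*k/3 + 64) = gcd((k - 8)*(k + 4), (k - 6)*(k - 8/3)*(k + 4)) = k + 4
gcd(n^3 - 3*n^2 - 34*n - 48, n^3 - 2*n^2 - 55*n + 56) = n - 8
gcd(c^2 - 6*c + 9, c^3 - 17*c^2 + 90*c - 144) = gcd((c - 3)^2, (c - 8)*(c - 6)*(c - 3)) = c - 3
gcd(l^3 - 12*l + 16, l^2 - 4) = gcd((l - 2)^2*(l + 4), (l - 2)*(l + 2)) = l - 2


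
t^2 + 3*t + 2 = (t + 1)*(t + 2)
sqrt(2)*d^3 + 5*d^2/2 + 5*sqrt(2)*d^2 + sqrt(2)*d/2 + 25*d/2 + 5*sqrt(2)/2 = (d + 5)*(d + sqrt(2))*(sqrt(2)*d + 1/2)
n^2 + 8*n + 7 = (n + 1)*(n + 7)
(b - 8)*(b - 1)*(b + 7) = b^3 - 2*b^2 - 55*b + 56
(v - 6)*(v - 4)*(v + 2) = v^3 - 8*v^2 + 4*v + 48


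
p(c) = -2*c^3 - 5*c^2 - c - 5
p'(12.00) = -985.00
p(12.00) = -4193.00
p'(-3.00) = -25.00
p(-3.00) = 7.00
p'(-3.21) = -30.72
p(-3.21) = 12.84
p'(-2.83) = -20.75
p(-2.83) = 3.12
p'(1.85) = -40.04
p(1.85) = -36.63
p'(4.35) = -158.04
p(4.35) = -268.59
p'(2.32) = -56.49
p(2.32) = -59.21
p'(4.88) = -192.69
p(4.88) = -361.38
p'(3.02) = -85.92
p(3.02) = -108.71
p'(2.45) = -61.52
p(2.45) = -66.87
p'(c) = -6*c^2 - 10*c - 1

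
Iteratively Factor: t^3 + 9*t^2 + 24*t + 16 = (t + 4)*(t^2 + 5*t + 4) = (t + 4)^2*(t + 1)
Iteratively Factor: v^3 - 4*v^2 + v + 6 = (v - 3)*(v^2 - v - 2) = (v - 3)*(v - 2)*(v + 1)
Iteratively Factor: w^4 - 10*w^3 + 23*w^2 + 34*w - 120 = (w - 5)*(w^3 - 5*w^2 - 2*w + 24) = (w - 5)*(w - 3)*(w^2 - 2*w - 8) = (w - 5)*(w - 4)*(w - 3)*(w + 2)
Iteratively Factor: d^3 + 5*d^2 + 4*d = (d + 1)*(d^2 + 4*d) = (d + 1)*(d + 4)*(d)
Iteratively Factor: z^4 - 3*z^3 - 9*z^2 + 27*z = (z + 3)*(z^3 - 6*z^2 + 9*z) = z*(z + 3)*(z^2 - 6*z + 9) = z*(z - 3)*(z + 3)*(z - 3)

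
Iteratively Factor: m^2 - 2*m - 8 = (m + 2)*(m - 4)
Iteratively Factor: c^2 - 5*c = (c - 5)*(c)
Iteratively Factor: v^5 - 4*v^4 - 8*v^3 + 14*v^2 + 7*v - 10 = (v - 5)*(v^4 + v^3 - 3*v^2 - v + 2) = (v - 5)*(v + 2)*(v^3 - v^2 - v + 1) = (v - 5)*(v - 1)*(v + 2)*(v^2 - 1) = (v - 5)*(v - 1)*(v + 1)*(v + 2)*(v - 1)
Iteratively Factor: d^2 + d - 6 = (d - 2)*(d + 3)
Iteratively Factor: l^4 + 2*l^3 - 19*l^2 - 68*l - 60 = (l + 3)*(l^3 - l^2 - 16*l - 20) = (l - 5)*(l + 3)*(l^2 + 4*l + 4) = (l - 5)*(l + 2)*(l + 3)*(l + 2)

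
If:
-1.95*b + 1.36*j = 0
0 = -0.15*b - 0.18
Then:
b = -1.20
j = -1.72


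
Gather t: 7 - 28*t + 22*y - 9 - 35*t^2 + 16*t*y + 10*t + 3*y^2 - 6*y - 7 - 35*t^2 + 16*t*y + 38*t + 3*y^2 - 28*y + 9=-70*t^2 + t*(32*y + 20) + 6*y^2 - 12*y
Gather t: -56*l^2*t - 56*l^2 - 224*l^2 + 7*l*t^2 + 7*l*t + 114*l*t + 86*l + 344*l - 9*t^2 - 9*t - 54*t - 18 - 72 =-280*l^2 + 430*l + t^2*(7*l - 9) + t*(-56*l^2 + 121*l - 63) - 90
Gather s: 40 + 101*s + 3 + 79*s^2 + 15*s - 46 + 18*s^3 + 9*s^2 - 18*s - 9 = 18*s^3 + 88*s^2 + 98*s - 12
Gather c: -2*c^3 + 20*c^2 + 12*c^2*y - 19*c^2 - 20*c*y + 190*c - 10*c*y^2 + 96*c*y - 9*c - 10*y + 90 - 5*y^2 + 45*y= -2*c^3 + c^2*(12*y + 1) + c*(-10*y^2 + 76*y + 181) - 5*y^2 + 35*y + 90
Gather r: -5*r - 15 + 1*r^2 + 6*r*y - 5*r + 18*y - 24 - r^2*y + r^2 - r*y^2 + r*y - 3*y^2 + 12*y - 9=r^2*(2 - y) + r*(-y^2 + 7*y - 10) - 3*y^2 + 30*y - 48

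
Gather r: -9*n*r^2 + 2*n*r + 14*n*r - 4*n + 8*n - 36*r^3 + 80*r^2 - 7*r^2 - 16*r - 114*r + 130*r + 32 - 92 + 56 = 16*n*r + 4*n - 36*r^3 + r^2*(73 - 9*n) - 4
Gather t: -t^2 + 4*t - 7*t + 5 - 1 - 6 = -t^2 - 3*t - 2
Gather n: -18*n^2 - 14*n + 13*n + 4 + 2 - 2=-18*n^2 - n + 4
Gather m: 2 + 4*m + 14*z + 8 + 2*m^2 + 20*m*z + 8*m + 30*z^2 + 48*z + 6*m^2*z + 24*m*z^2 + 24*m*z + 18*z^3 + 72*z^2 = m^2*(6*z + 2) + m*(24*z^2 + 44*z + 12) + 18*z^3 + 102*z^2 + 62*z + 10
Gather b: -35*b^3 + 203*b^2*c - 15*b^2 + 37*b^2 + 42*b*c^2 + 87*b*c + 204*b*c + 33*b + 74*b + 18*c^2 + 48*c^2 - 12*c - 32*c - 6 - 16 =-35*b^3 + b^2*(203*c + 22) + b*(42*c^2 + 291*c + 107) + 66*c^2 - 44*c - 22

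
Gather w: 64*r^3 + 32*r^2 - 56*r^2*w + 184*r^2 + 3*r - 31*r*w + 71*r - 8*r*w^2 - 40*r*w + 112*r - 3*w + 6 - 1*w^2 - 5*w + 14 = 64*r^3 + 216*r^2 + 186*r + w^2*(-8*r - 1) + w*(-56*r^2 - 71*r - 8) + 20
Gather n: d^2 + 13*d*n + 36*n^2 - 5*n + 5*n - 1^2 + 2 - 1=d^2 + 13*d*n + 36*n^2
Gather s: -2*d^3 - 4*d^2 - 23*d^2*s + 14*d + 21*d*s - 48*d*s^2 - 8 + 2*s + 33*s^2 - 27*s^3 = -2*d^3 - 4*d^2 + 14*d - 27*s^3 + s^2*(33 - 48*d) + s*(-23*d^2 + 21*d + 2) - 8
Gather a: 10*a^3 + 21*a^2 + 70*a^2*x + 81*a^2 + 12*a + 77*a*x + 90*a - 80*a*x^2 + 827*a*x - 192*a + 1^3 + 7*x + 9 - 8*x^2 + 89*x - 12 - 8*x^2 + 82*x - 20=10*a^3 + a^2*(70*x + 102) + a*(-80*x^2 + 904*x - 90) - 16*x^2 + 178*x - 22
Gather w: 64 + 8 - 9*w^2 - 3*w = -9*w^2 - 3*w + 72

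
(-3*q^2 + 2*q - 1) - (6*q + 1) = -3*q^2 - 4*q - 2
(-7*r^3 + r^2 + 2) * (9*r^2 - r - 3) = -63*r^5 + 16*r^4 + 20*r^3 + 15*r^2 - 2*r - 6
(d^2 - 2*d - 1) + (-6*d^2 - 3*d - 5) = -5*d^2 - 5*d - 6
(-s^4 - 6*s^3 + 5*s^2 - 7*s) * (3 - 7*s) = 7*s^5 + 39*s^4 - 53*s^3 + 64*s^2 - 21*s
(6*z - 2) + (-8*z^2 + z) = -8*z^2 + 7*z - 2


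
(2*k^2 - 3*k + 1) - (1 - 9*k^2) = 11*k^2 - 3*k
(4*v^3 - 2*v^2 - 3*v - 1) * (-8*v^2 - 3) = -32*v^5 + 16*v^4 + 12*v^3 + 14*v^2 + 9*v + 3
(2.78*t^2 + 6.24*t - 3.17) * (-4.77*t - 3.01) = -13.2606*t^3 - 38.1326*t^2 - 3.6615*t + 9.5417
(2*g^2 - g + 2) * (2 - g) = -2*g^3 + 5*g^2 - 4*g + 4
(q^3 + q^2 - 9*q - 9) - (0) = q^3 + q^2 - 9*q - 9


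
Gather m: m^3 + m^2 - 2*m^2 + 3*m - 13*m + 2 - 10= m^3 - m^2 - 10*m - 8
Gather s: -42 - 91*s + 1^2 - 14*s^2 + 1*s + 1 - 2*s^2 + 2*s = -16*s^2 - 88*s - 40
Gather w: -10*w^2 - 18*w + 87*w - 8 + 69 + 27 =-10*w^2 + 69*w + 88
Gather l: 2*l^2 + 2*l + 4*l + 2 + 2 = 2*l^2 + 6*l + 4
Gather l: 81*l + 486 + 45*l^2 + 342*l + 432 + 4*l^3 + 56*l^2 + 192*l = 4*l^3 + 101*l^2 + 615*l + 918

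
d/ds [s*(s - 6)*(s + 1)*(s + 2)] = 4*s^3 - 9*s^2 - 32*s - 12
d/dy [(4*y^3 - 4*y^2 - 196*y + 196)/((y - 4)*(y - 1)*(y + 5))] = 4*(y^2 + 58*y + 49)/(y^4 + 2*y^3 - 39*y^2 - 40*y + 400)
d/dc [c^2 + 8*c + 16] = 2*c + 8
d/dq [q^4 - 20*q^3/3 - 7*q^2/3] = 2*q*(6*q^2 - 30*q - 7)/3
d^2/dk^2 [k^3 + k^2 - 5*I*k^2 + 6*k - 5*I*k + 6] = 6*k + 2 - 10*I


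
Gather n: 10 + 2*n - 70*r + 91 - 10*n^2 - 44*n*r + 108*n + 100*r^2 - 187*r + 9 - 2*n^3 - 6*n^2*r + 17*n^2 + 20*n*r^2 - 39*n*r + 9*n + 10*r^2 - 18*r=-2*n^3 + n^2*(7 - 6*r) + n*(20*r^2 - 83*r + 119) + 110*r^2 - 275*r + 110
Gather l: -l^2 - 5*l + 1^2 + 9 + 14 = -l^2 - 5*l + 24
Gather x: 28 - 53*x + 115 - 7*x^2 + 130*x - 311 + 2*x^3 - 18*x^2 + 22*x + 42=2*x^3 - 25*x^2 + 99*x - 126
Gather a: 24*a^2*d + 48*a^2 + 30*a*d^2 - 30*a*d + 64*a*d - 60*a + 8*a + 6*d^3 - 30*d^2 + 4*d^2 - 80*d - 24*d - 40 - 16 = a^2*(24*d + 48) + a*(30*d^2 + 34*d - 52) + 6*d^3 - 26*d^2 - 104*d - 56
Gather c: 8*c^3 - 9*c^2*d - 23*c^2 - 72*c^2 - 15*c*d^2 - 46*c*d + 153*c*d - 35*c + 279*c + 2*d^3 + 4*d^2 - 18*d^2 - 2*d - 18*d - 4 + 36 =8*c^3 + c^2*(-9*d - 95) + c*(-15*d^2 + 107*d + 244) + 2*d^3 - 14*d^2 - 20*d + 32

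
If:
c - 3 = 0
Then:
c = 3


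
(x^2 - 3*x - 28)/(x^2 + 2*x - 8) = (x - 7)/(x - 2)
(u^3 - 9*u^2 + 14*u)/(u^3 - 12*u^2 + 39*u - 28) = u*(u - 2)/(u^2 - 5*u + 4)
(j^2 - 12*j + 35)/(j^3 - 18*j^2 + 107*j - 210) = 1/(j - 6)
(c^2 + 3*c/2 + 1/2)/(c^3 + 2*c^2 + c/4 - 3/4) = 2*(2*c + 1)/(4*c^2 + 4*c - 3)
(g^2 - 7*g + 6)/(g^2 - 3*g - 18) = (g - 1)/(g + 3)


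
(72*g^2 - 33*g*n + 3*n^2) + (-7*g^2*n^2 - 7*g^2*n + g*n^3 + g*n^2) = -7*g^2*n^2 - 7*g^2*n + 72*g^2 + g*n^3 + g*n^2 - 33*g*n + 3*n^2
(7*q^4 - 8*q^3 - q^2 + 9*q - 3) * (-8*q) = -56*q^5 + 64*q^4 + 8*q^3 - 72*q^2 + 24*q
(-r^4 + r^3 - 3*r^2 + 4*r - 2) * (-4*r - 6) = 4*r^5 + 2*r^4 + 6*r^3 + 2*r^2 - 16*r + 12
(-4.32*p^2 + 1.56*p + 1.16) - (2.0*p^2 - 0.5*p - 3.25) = -6.32*p^2 + 2.06*p + 4.41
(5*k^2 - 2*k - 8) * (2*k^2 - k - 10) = 10*k^4 - 9*k^3 - 64*k^2 + 28*k + 80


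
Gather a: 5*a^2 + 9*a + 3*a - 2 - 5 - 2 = 5*a^2 + 12*a - 9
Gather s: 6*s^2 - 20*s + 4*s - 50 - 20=6*s^2 - 16*s - 70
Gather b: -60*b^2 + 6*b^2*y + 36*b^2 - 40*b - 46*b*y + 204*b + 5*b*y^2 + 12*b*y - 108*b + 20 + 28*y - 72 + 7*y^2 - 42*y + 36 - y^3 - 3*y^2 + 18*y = b^2*(6*y - 24) + b*(5*y^2 - 34*y + 56) - y^3 + 4*y^2 + 4*y - 16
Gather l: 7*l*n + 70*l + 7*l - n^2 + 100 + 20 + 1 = l*(7*n + 77) - n^2 + 121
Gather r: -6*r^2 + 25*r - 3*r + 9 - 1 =-6*r^2 + 22*r + 8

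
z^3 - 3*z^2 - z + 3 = (z - 3)*(z - 1)*(z + 1)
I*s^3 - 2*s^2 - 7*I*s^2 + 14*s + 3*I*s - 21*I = (s - 7)*(s + 3*I)*(I*s + 1)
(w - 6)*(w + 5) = w^2 - w - 30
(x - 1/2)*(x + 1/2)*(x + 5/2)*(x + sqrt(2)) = x^4 + sqrt(2)*x^3 + 5*x^3/2 - x^2/4 + 5*sqrt(2)*x^2/2 - 5*x/8 - sqrt(2)*x/4 - 5*sqrt(2)/8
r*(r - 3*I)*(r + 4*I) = r^3 + I*r^2 + 12*r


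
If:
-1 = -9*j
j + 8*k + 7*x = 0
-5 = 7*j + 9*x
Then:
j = 1/9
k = 355/648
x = -52/81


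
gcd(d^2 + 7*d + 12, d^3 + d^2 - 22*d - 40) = d + 4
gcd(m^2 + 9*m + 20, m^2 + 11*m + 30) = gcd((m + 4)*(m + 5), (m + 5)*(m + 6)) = m + 5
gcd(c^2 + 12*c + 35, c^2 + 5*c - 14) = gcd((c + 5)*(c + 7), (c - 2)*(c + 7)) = c + 7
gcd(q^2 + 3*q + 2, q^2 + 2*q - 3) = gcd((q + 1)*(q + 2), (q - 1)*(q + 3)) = 1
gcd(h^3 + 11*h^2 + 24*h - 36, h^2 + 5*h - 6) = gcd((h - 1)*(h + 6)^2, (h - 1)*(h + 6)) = h^2 + 5*h - 6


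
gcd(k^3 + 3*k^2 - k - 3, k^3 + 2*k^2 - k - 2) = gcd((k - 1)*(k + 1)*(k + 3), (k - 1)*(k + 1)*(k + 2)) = k^2 - 1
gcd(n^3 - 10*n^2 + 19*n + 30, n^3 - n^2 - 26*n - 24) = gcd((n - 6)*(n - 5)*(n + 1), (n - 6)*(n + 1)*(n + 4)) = n^2 - 5*n - 6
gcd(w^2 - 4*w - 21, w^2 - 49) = w - 7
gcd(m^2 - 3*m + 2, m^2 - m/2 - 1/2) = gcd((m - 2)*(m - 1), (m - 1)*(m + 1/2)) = m - 1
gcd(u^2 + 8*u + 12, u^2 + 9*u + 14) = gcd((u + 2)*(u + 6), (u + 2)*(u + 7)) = u + 2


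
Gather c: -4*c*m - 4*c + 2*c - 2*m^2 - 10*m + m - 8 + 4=c*(-4*m - 2) - 2*m^2 - 9*m - 4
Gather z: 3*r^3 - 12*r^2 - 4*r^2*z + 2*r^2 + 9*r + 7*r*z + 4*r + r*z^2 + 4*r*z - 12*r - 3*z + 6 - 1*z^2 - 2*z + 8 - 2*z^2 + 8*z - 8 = 3*r^3 - 10*r^2 + r + z^2*(r - 3) + z*(-4*r^2 + 11*r + 3) + 6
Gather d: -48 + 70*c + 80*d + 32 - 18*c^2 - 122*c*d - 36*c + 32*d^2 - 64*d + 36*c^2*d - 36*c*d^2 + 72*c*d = -18*c^2 + 34*c + d^2*(32 - 36*c) + d*(36*c^2 - 50*c + 16) - 16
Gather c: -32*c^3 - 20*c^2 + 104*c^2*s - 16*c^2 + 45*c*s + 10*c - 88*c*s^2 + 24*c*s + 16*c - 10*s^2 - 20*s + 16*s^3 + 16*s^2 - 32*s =-32*c^3 + c^2*(104*s - 36) + c*(-88*s^2 + 69*s + 26) + 16*s^3 + 6*s^2 - 52*s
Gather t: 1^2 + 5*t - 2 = 5*t - 1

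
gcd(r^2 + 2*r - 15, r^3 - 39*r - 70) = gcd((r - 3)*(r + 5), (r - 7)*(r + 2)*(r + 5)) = r + 5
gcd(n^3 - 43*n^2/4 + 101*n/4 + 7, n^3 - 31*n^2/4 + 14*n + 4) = n^2 - 15*n/4 - 1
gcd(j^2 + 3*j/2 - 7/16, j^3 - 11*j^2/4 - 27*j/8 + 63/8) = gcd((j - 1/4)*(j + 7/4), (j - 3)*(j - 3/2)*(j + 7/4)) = j + 7/4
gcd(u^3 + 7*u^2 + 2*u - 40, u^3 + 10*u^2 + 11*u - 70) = u^2 + 3*u - 10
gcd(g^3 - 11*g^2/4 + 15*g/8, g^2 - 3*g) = g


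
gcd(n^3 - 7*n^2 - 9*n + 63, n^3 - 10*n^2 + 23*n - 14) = n - 7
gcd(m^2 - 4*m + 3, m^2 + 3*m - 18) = m - 3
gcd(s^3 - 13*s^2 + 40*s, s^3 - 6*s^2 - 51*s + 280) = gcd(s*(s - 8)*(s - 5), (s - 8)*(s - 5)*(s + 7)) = s^2 - 13*s + 40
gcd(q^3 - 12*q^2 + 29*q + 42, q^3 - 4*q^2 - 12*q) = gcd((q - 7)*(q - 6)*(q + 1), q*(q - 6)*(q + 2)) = q - 6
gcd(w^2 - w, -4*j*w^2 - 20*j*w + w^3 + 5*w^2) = w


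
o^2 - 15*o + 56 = (o - 8)*(o - 7)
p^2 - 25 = (p - 5)*(p + 5)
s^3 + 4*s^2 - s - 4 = (s - 1)*(s + 1)*(s + 4)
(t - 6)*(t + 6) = t^2 - 36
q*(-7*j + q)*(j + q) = -7*j^2*q - 6*j*q^2 + q^3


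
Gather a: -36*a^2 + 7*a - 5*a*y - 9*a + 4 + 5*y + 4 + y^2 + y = -36*a^2 + a*(-5*y - 2) + y^2 + 6*y + 8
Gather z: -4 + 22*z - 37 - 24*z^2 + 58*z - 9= -24*z^2 + 80*z - 50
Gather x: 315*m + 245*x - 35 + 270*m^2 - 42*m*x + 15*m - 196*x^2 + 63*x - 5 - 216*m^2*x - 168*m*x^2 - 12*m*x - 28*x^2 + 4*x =270*m^2 + 330*m + x^2*(-168*m - 224) + x*(-216*m^2 - 54*m + 312) - 40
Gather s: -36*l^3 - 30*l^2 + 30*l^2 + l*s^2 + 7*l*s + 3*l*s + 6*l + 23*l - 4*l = -36*l^3 + l*s^2 + 10*l*s + 25*l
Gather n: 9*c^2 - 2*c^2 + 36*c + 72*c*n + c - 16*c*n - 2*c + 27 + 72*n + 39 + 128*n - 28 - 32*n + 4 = 7*c^2 + 35*c + n*(56*c + 168) + 42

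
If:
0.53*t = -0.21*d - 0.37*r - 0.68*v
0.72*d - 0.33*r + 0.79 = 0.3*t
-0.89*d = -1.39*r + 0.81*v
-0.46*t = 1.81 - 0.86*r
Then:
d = -2.33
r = 0.33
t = -3.32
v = 3.12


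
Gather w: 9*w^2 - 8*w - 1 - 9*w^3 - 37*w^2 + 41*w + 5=-9*w^3 - 28*w^2 + 33*w + 4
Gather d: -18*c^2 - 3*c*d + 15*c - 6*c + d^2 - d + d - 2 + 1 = -18*c^2 - 3*c*d + 9*c + d^2 - 1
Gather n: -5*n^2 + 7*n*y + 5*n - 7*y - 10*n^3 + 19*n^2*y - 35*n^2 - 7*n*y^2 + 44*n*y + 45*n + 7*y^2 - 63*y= -10*n^3 + n^2*(19*y - 40) + n*(-7*y^2 + 51*y + 50) + 7*y^2 - 70*y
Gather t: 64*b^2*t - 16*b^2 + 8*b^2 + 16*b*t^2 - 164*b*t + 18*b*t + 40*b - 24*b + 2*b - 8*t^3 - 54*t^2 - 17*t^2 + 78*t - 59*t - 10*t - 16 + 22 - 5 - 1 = -8*b^2 + 18*b - 8*t^3 + t^2*(16*b - 71) + t*(64*b^2 - 146*b + 9)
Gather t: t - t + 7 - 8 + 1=0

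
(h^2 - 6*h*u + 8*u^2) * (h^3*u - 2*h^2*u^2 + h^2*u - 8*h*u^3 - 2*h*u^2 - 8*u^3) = h^5*u - 8*h^4*u^2 + h^4*u + 12*h^3*u^3 - 8*h^3*u^2 + 32*h^2*u^4 + 12*h^2*u^3 - 64*h*u^5 + 32*h*u^4 - 64*u^5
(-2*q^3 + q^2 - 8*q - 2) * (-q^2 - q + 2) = 2*q^5 + q^4 + 3*q^3 + 12*q^2 - 14*q - 4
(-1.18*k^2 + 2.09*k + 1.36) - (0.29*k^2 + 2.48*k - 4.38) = -1.47*k^2 - 0.39*k + 5.74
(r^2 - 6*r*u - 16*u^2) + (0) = r^2 - 6*r*u - 16*u^2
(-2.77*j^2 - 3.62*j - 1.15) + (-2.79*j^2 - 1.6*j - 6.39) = -5.56*j^2 - 5.22*j - 7.54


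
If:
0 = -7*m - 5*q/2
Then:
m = -5*q/14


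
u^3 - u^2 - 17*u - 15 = (u - 5)*(u + 1)*(u + 3)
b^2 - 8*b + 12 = (b - 6)*(b - 2)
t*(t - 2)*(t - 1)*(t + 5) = t^4 + 2*t^3 - 13*t^2 + 10*t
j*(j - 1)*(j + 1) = j^3 - j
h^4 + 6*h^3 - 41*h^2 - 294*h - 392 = (h - 7)*(h + 2)*(h + 4)*(h + 7)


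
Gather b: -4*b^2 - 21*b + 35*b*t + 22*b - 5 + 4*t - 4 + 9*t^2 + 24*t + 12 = -4*b^2 + b*(35*t + 1) + 9*t^2 + 28*t + 3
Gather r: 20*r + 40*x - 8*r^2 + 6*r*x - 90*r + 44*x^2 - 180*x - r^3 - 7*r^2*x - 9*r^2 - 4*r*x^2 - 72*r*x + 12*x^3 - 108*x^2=-r^3 + r^2*(-7*x - 17) + r*(-4*x^2 - 66*x - 70) + 12*x^3 - 64*x^2 - 140*x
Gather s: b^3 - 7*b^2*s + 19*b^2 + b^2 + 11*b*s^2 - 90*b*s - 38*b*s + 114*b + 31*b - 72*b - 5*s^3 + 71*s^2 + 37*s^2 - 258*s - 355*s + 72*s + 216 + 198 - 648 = b^3 + 20*b^2 + 73*b - 5*s^3 + s^2*(11*b + 108) + s*(-7*b^2 - 128*b - 541) - 234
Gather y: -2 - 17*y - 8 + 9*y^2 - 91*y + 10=9*y^2 - 108*y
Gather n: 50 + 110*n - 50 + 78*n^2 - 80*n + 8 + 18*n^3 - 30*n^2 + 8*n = 18*n^3 + 48*n^2 + 38*n + 8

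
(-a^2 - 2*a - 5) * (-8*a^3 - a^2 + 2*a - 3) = 8*a^5 + 17*a^4 + 40*a^3 + 4*a^2 - 4*a + 15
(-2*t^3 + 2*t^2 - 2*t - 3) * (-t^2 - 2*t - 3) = 2*t^5 + 2*t^4 + 4*t^3 + t^2 + 12*t + 9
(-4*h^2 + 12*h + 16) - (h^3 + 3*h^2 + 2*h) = -h^3 - 7*h^2 + 10*h + 16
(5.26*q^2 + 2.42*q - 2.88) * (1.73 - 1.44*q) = -7.5744*q^3 + 5.615*q^2 + 8.3338*q - 4.9824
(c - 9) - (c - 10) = 1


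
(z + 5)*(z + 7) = z^2 + 12*z + 35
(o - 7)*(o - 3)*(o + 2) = o^3 - 8*o^2 + o + 42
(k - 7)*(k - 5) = k^2 - 12*k + 35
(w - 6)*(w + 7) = w^2 + w - 42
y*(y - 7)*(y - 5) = y^3 - 12*y^2 + 35*y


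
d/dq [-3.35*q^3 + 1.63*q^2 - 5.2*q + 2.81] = -10.05*q^2 + 3.26*q - 5.2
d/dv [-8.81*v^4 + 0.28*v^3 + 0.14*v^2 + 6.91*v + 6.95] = -35.24*v^3 + 0.84*v^2 + 0.28*v + 6.91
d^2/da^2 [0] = 0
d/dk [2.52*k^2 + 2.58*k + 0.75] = 5.04*k + 2.58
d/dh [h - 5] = 1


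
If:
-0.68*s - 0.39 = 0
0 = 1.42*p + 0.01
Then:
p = -0.01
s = -0.57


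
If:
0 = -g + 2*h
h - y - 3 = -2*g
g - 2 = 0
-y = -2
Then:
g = 2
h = 1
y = 2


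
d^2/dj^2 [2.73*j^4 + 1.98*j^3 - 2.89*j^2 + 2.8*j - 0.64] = 32.76*j^2 + 11.88*j - 5.78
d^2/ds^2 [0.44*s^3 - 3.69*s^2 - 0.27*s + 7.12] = 2.64*s - 7.38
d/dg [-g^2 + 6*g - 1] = 6 - 2*g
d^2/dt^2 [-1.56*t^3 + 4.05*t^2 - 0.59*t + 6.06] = 8.1 - 9.36*t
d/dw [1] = 0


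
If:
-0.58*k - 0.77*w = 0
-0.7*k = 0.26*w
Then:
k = 0.00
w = 0.00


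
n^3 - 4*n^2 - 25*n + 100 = (n - 5)*(n - 4)*(n + 5)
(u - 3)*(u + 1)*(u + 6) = u^3 + 4*u^2 - 15*u - 18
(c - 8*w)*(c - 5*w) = c^2 - 13*c*w + 40*w^2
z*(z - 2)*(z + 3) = z^3 + z^2 - 6*z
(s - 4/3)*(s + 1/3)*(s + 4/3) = s^3 + s^2/3 - 16*s/9 - 16/27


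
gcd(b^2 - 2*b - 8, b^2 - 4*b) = b - 4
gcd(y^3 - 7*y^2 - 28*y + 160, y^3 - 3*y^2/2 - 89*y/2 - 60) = y^2 - 3*y - 40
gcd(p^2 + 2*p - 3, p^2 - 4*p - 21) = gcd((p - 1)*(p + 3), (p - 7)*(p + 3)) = p + 3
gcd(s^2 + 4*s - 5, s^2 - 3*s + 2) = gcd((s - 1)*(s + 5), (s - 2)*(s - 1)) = s - 1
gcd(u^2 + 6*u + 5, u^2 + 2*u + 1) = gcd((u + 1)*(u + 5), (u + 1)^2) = u + 1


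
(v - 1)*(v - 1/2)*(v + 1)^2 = v^4 + v^3/2 - 3*v^2/2 - v/2 + 1/2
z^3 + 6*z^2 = z^2*(z + 6)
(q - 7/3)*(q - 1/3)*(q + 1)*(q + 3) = q^4 + 4*q^3/3 - 62*q^2/9 - 44*q/9 + 7/3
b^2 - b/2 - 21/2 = (b - 7/2)*(b + 3)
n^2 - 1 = (n - 1)*(n + 1)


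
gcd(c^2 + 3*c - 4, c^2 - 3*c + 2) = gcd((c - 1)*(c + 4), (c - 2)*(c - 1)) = c - 1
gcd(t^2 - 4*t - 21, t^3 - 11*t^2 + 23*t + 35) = t - 7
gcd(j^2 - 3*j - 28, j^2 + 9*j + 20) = j + 4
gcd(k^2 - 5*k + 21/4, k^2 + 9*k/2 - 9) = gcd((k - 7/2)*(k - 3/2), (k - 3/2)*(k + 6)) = k - 3/2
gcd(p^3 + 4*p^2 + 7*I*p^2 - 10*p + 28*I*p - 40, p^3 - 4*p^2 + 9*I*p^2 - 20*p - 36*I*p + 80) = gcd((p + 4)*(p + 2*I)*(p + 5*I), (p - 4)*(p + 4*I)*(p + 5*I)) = p + 5*I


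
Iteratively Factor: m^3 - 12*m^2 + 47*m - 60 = (m - 3)*(m^2 - 9*m + 20) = (m - 5)*(m - 3)*(m - 4)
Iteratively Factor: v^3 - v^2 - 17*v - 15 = (v + 3)*(v^2 - 4*v - 5) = (v + 1)*(v + 3)*(v - 5)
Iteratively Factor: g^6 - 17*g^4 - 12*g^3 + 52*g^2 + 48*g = (g - 2)*(g^5 + 2*g^4 - 13*g^3 - 38*g^2 - 24*g) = (g - 4)*(g - 2)*(g^4 + 6*g^3 + 11*g^2 + 6*g) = (g - 4)*(g - 2)*(g + 2)*(g^3 + 4*g^2 + 3*g) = (g - 4)*(g - 2)*(g + 2)*(g + 3)*(g^2 + g) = g*(g - 4)*(g - 2)*(g + 2)*(g + 3)*(g + 1)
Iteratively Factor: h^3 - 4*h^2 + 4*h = (h - 2)*(h^2 - 2*h) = h*(h - 2)*(h - 2)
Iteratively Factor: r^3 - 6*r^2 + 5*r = (r - 5)*(r^2 - r) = (r - 5)*(r - 1)*(r)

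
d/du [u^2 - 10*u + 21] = 2*u - 10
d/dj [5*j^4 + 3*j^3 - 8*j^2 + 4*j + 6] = 20*j^3 + 9*j^2 - 16*j + 4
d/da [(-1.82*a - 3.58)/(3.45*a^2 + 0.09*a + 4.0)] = (6.279*a^2 + 24.702*a - 6.9578)/(11.9025*a^4 + 0.621*a^3 + 27.6081*a^2 + 0.72*a + 16.0)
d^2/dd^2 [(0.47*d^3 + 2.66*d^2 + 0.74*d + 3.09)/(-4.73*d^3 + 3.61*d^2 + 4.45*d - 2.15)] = (-135.07461*d^6 - 158.692446*d^5 - 1032.35088*d^4 + 1232.028704*d^3 + 142.036026*d^2 - 156.78981*d - 209.09712)/(105.823817*d^9 - 242.298507*d^8 - 113.752716*d^7 + 553.169834*d^6 - 113.25243*d^5 - 401.92968*d^4 + 184.7042*d^3 + 77.66445*d^2 - 61.710375*d + 9.938375)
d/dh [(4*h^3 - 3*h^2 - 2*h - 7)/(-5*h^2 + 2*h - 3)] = 4*(-5*h^4 + 4*h^3 - 13*h^2 - 13*h + 5)/(25*h^4 - 20*h^3 + 34*h^2 - 12*h + 9)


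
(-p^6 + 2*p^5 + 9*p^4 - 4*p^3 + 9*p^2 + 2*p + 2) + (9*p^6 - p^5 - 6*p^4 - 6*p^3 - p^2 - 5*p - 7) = 8*p^6 + p^5 + 3*p^4 - 10*p^3 + 8*p^2 - 3*p - 5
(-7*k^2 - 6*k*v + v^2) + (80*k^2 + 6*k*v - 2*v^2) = 73*k^2 - v^2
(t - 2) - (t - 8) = 6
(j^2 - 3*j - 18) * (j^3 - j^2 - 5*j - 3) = j^5 - 4*j^4 - 20*j^3 + 30*j^2 + 99*j + 54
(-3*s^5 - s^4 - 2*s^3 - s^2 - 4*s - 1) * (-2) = 6*s^5 + 2*s^4 + 4*s^3 + 2*s^2 + 8*s + 2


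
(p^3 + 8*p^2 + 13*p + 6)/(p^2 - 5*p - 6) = (p^2 + 7*p + 6)/(p - 6)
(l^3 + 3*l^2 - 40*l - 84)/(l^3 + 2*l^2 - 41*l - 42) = (l + 2)/(l + 1)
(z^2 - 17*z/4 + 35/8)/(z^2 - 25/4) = (4*z - 7)/(2*(2*z + 5))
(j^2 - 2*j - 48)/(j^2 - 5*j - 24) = (j + 6)/(j + 3)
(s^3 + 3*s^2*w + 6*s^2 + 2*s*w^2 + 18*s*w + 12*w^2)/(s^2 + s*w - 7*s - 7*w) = (s^2 + 2*s*w + 6*s + 12*w)/(s - 7)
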